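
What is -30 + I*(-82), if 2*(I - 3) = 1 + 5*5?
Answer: -1342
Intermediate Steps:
I = 16 (I = 3 + (1 + 5*5)/2 = 3 + (1 + 25)/2 = 3 + (½)*26 = 3 + 13 = 16)
-30 + I*(-82) = -30 + 16*(-82) = -30 - 1312 = -1342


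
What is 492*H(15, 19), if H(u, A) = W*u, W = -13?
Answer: -95940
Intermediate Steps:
H(u, A) = -13*u
492*H(15, 19) = 492*(-13*15) = 492*(-195) = -95940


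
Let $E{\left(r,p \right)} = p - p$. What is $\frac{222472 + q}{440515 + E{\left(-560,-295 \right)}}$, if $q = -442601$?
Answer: $- \frac{220129}{440515} \approx -0.49971$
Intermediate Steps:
$E{\left(r,p \right)} = 0$
$\frac{222472 + q}{440515 + E{\left(-560,-295 \right)}} = \frac{222472 - 442601}{440515 + 0} = - \frac{220129}{440515}$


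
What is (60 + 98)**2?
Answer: 24964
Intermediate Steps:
(60 + 98)**2 = 158**2 = 24964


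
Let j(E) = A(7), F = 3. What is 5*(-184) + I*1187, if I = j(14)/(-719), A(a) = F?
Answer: -665041/719 ≈ -924.95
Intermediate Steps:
A(a) = 3
j(E) = 3
I = -3/719 (I = 3/(-719) = 3*(-1/719) = -3/719 ≈ -0.0041725)
5*(-184) + I*1187 = 5*(-184) - 3/719*1187 = -920 - 3561/719 = -665041/719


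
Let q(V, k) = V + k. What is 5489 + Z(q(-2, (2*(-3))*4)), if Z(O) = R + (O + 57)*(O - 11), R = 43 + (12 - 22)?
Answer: 4375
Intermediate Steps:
R = 33 (R = 43 - 10 = 33)
Z(O) = 33 + (-11 + O)*(57 + O) (Z(O) = 33 + (O + 57)*(O - 11) = 33 + (57 + O)*(-11 + O) = 33 + (-11 + O)*(57 + O))
5489 + Z(q(-2, (2*(-3))*4)) = 5489 + (-594 + (-2 + (2*(-3))*4)² + 46*(-2 + (2*(-3))*4)) = 5489 + (-594 + (-2 - 6*4)² + 46*(-2 - 6*4)) = 5489 + (-594 + (-2 - 24)² + 46*(-2 - 24)) = 5489 + (-594 + (-26)² + 46*(-26)) = 5489 + (-594 + 676 - 1196) = 5489 - 1114 = 4375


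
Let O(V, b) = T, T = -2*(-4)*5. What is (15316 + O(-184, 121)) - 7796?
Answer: 7560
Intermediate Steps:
T = 40 (T = 8*5 = 40)
O(V, b) = 40
(15316 + O(-184, 121)) - 7796 = (15316 + 40) - 7796 = 15356 - 7796 = 7560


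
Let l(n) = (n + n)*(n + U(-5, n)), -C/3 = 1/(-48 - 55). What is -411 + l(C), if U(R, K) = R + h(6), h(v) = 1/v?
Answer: -4363268/10609 ≈ -411.28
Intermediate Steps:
h(v) = 1/v
U(R, K) = ⅙ + R (U(R, K) = R + 1/6 = R + ⅙ = ⅙ + R)
C = 3/103 (C = -3/(-48 - 55) = -3/(-103) = -3*(-1/103) = 3/103 ≈ 0.029126)
l(n) = 2*n*(-29/6 + n) (l(n) = (n + n)*(n + (⅙ - 5)) = (2*n)*(n - 29/6) = (2*n)*(-29/6 + n) = 2*n*(-29/6 + n))
-411 + l(C) = -411 + (⅓)*(3/103)*(-29 + 6*(3/103)) = -411 + (⅓)*(3/103)*(-29 + 18/103) = -411 + (⅓)*(3/103)*(-2969/103) = -411 - 2969/10609 = -4363268/10609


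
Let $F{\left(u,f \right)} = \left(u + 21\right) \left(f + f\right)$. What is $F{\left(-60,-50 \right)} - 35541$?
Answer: $-31641$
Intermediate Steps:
$F{\left(u,f \right)} = 2 f \left(21 + u\right)$ ($F{\left(u,f \right)} = \left(21 + u\right) 2 f = 2 f \left(21 + u\right)$)
$F{\left(-60,-50 \right)} - 35541 = 2 \left(-50\right) \left(21 - 60\right) - 35541 = 2 \left(-50\right) \left(-39\right) - 35541 = 3900 - 35541 = -31641$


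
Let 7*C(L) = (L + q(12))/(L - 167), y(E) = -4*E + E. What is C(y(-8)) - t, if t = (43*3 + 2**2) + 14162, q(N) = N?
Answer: -14309331/1001 ≈ -14295.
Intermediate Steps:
y(E) = -3*E
C(L) = (12 + L)/(7*(-167 + L)) (C(L) = ((L + 12)/(L - 167))/7 = ((12 + L)/(-167 + L))/7 = (12 + L)/(7*(-167 + L)))
t = 14295 (t = (129 + 4) + 14162 = 133 + 14162 = 14295)
C(y(-8)) - t = (12 - 3*(-8))/(7*(-167 - 3*(-8))) - 1*14295 = (12 + 24)/(7*(-167 + 24)) - 14295 = (1/7)*36/(-143) - 14295 = (1/7)*(-1/143)*36 - 14295 = -36/1001 - 14295 = -14309331/1001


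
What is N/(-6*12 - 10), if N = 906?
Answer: -453/41 ≈ -11.049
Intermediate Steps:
N/(-6*12 - 10) = 906/(-6*12 - 10) = 906/(-72 - 10) = 906/(-82) = 906*(-1/82) = -453/41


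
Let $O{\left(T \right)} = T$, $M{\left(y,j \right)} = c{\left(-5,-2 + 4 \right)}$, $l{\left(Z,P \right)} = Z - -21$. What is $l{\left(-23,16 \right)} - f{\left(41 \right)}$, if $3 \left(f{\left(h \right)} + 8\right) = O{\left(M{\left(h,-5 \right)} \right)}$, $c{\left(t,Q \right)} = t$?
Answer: $\frac{23}{3} \approx 7.6667$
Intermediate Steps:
$l{\left(Z,P \right)} = 21 + Z$ ($l{\left(Z,P \right)} = Z + 21 = 21 + Z$)
$M{\left(y,j \right)} = -5$
$f{\left(h \right)} = - \frac{29}{3}$ ($f{\left(h \right)} = -8 + \frac{1}{3} \left(-5\right) = -8 - \frac{5}{3} = - \frac{29}{3}$)
$l{\left(-23,16 \right)} - f{\left(41 \right)} = \left(21 - 23\right) - - \frac{29}{3} = -2 + \frac{29}{3} = \frac{23}{3}$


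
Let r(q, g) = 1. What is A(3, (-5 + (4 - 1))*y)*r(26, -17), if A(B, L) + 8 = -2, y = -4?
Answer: -10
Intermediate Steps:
A(B, L) = -10 (A(B, L) = -8 - 2 = -10)
A(3, (-5 + (4 - 1))*y)*r(26, -17) = -10*1 = -10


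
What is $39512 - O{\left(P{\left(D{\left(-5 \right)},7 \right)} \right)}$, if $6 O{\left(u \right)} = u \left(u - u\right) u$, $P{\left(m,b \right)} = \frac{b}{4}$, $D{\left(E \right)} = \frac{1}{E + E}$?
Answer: $39512$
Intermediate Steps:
$D{\left(E \right)} = \frac{1}{2 E}$
$P{\left(m,b \right)} = \frac{b}{4}$ ($P{\left(m,b \right)} = b \frac{1}{4} = \frac{b}{4}$)
$O{\left(u \right)} = 0$ ($O{\left(u \right)} = \frac{u \left(u - u\right) u}{6} = \frac{u 0 u}{6} = \frac{0 u}{6} = \frac{1}{6} \cdot 0 = 0$)
$39512 - O{\left(P{\left(D{\left(-5 \right)},7 \right)} \right)} = 39512 - 0 = 39512 + 0 = 39512$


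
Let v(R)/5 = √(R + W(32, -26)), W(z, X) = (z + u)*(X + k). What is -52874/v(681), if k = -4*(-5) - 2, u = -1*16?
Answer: -52874*√553/2765 ≈ -449.69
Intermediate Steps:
u = -16
k = 18 (k = 20 - 2 = 18)
W(z, X) = (-16 + z)*(18 + X) (W(z, X) = (z - 16)*(X + 18) = (-16 + z)*(18 + X))
v(R) = 5*√(-128 + R) (v(R) = 5*√(R + (-288 - 16*(-26) + 18*32 - 26*32)) = 5*√(R + (-288 + 416 + 576 - 832)) = 5*√(R - 128) = 5*√(-128 + R))
-52874/v(681) = -52874*1/(5*√(-128 + 681)) = -52874*√553/2765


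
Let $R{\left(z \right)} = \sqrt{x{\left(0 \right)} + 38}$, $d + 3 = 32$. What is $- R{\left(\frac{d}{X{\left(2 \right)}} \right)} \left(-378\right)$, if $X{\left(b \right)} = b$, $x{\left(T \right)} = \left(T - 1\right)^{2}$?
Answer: $378 \sqrt{39} \approx 2360.6$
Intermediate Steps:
$d = 29$ ($d = -3 + 32 = 29$)
$x{\left(T \right)} = \left(-1 + T\right)^{2}$
$R{\left(z \right)} = \sqrt{39}$ ($R{\left(z \right)} = \sqrt{\left(-1 + 0\right)^{2} + 38} = \sqrt{\left(-1\right)^{2} + 38} = \sqrt{1 + 38} = \sqrt{39}$)
$- R{\left(\frac{d}{X{\left(2 \right)}} \right)} \left(-378\right) = - \sqrt{39} \left(-378\right) = - \left(-378\right) \sqrt{39} = 378 \sqrt{39}$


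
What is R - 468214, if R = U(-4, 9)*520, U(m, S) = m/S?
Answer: -4216006/9 ≈ -4.6845e+5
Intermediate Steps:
R = -2080/9 (R = -4/9*520 = -2080/9 ≈ -231.11)
R - 468214 = -2080/9 - 468214 = -4216006/9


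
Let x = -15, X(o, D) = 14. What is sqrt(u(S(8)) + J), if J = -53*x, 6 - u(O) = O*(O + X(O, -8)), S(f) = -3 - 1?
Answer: 29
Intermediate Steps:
S(f) = -4
u(O) = 6 - O*(14 + O) (u(O) = 6 - O*(O + 14) = 6 - O*(14 + O))
J = 795 (J = -53*(-15) = 795)
sqrt(u(S(8)) + J) = sqrt((6 - 1*(-4)**2 - 14*(-4)) + 795) = sqrt((6 - 1*16 + 56) + 795) = sqrt((6 - 16 + 56) + 795) = sqrt(46 + 795) = sqrt(841) = 29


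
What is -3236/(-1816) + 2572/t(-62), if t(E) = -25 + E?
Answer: -1097305/39498 ≈ -27.781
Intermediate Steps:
-3236/(-1816) + 2572/t(-62) = -3236/(-1816) + 2572/(-25 - 62) = -3236*(-1/1816) + 2572/(-87) = 809/454 + 2572*(-1/87) = 809/454 - 2572/87 = -1097305/39498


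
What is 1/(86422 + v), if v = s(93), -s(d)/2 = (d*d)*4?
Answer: 1/17230 ≈ 5.8038e-5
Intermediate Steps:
s(d) = -8*d**2 (s(d) = -2*d*d*4 = -2*d**2*4 = -8*d**2)
v = -69192 (v = -8*93**2 = -8*8649 = -69192)
1/(86422 + v) = 1/(86422 - 69192) = 1/17230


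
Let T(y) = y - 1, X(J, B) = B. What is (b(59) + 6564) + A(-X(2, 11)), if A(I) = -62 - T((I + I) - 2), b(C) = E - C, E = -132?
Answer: 6336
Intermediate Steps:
b(C) = -132 - C
T(y) = -1 + y
A(I) = -59 - 2*I (A(I) = -62 - (-1 + ((I + I) - 2)) = -62 - (-1 + (2*I - 2)) = -62 - (-1 + (-2 + 2*I)) = -62 - (-3 + 2*I) = -62 + (3 - 2*I) = -59 - 2*I)
(b(59) + 6564) + A(-X(2, 11)) = ((-132 - 1*59) + 6564) + (-59 - (-2)*11) = ((-132 - 59) + 6564) + (-59 - 2*(-11)) = (-191 + 6564) + (-59 + 22) = 6373 - 37 = 6336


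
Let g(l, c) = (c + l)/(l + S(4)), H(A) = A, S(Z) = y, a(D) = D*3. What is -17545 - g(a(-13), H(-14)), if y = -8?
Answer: -824668/47 ≈ -17546.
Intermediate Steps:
a(D) = 3*D
S(Z) = -8
g(l, c) = (c + l)/(-8 + l) (g(l, c) = (c + l)/(l - 8) = (c + l)/(-8 + l))
-17545 - g(a(-13), H(-14)) = -17545 - (-14 + 3*(-13))/(-8 + 3*(-13)) = -17545 - (-14 - 39)/(-8 - 39) = -17545 - (-53)/(-47) = -17545 - (-1)*(-53)/47 = -17545 - 1*53/47 = -17545 - 53/47 = -824668/47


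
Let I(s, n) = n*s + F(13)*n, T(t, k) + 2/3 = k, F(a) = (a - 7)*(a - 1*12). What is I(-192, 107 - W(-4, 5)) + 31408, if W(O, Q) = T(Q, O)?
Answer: 10638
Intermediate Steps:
F(a) = (-12 + a)*(-7 + a) (F(a) = (-7 + a)*(a - 12) = (-7 + a)*(-12 + a) = (-12 + a)*(-7 + a))
T(t, k) = -2/3 + k
W(O, Q) = -2/3 + O
I(s, n) = 6*n + n*s (I(s, n) = n*s + (84 + 13**2 - 19*13)*n = n*s + (84 + 169 - 247)*n = n*s + 6*n = 6*n + n*s)
I(-192, 107 - W(-4, 5)) + 31408 = (107 - (-2/3 - 4))*(6 - 192) + 31408 = (107 - 1*(-14/3))*(-186) + 31408 = (107 + 14/3)*(-186) + 31408 = (335/3)*(-186) + 31408 = -20770 + 31408 = 10638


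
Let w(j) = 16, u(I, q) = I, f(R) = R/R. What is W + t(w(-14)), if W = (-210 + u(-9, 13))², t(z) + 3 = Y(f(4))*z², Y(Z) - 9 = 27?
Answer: 57174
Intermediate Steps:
f(R) = 1
Y(Z) = 36 (Y(Z) = 9 + 27 = 36)
t(z) = -3 + 36*z²
W = 47961 (W = (-210 - 9)² = (-219)² = 47961)
W + t(w(-14)) = 47961 + (-3 + 36*16²) = 47961 + (-3 + 36*256) = 47961 + (-3 + 9216) = 47961 + 9213 = 57174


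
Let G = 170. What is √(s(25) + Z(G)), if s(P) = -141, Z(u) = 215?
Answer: √74 ≈ 8.6023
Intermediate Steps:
√(s(25) + Z(G)) = √(-141 + 215) = √74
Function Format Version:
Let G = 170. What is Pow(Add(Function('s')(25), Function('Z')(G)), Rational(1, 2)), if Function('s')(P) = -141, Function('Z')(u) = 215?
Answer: Pow(74, Rational(1, 2)) ≈ 8.6023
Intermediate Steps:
Pow(Add(Function('s')(25), Function('Z')(G)), Rational(1, 2)) = Pow(Add(-141, 215), Rational(1, 2)) = Pow(74, Rational(1, 2))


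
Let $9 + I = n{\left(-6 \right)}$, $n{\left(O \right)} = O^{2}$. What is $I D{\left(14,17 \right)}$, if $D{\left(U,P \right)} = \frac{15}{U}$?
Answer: $\frac{405}{14} \approx 28.929$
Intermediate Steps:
$I = 27$ ($I = -9 + \left(-6\right)^{2} = -9 + 36 = 27$)
$I D{\left(14,17 \right)} = 27 \cdot \frac{15}{14} = \frac{405}{14}$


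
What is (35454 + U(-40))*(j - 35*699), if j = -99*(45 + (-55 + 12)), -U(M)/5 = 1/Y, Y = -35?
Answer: -6120838677/7 ≈ -8.7441e+8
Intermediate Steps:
U(M) = ⅐ (U(M) = -5/(-35) = -5*(-1/35) = ⅐)
j = -198 (j = -99*(45 - 43) = -99*2 = -198)
(35454 + U(-40))*(j - 35*699) = (35454 + ⅐)*(-198 - 35*699) = 248179*(-198 - 24465)/7 = (248179/7)*(-24663) = -6120838677/7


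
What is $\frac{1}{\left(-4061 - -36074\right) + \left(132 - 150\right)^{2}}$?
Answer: $\frac{1}{32337} \approx 3.0924 \cdot 10^{-5}$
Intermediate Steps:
$\frac{1}{\left(-4061 - -36074\right) + \left(132 - 150\right)^{2}} = \frac{1}{\left(-4061 + 36074\right) + \left(-18\right)^{2}} = \frac{1}{32013 + 324} = \frac{1}{32337}$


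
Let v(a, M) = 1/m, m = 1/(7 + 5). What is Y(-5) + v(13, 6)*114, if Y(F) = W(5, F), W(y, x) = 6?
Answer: 1374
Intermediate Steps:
Y(F) = 6
m = 1/12 ≈ 0.083333
v(a, M) = 12 (v(a, M) = 1/(1/12) = 12)
Y(-5) + v(13, 6)*114 = 6 + 12*114 = 6 + 1368 = 1374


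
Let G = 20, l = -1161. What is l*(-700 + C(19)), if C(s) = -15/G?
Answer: 3254283/4 ≈ 8.1357e+5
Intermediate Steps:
C(s) = -¾ (C(s) = -15/20 = -15*1/20 = -¾)
l*(-700 + C(19)) = -1161*(-700 - ¾) = -1161*(-2803/4) = 3254283/4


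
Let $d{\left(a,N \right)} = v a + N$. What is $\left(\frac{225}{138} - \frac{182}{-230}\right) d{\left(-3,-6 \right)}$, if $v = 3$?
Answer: $- \frac{1671}{46} \approx -36.326$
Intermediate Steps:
$d{\left(a,N \right)} = N + 3 a$ ($d{\left(a,N \right)} = 3 a + N = N + 3 a$)
$\left(\frac{225}{138} - \frac{182}{-230}\right) d{\left(-3,-6 \right)} = \left(\frac{225}{138} - \frac{182}{-230}\right) \left(-6 + 3 \left(-3\right)\right) = \left(225 \cdot \frac{1}{138} - - \frac{91}{115}\right) \left(-6 - 9\right) = \left(\frac{75}{46} + \frac{91}{115}\right) \left(-15\right) = \frac{557}{230} \left(-15\right) = - \frac{1671}{46}$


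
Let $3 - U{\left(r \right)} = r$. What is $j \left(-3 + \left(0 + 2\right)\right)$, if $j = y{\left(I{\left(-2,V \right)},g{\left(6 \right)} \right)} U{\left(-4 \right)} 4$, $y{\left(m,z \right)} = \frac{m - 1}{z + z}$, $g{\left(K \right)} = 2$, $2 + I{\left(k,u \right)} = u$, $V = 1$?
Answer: $14$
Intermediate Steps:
$I{\left(k,u \right)} = -2 + u$
$U{\left(r \right)} = 3 - r$
$y{\left(m,z \right)} = \frac{-1 + m}{2 z}$
$j = -14$ ($j = \frac{-1 + \left(-2 + 1\right)}{2 \cdot 2} \left(3 - -4\right) 4 = \frac{1}{2} \cdot \frac{1}{2} \left(-1 - 1\right) \left(3 + 4\right) 4 = \frac{1}{2} \cdot \frac{1}{2} \left(-2\right) 7 \cdot 4 = \left(- \frac{1}{2}\right) 7 \cdot 4 = \left(- \frac{7}{2}\right) 4 = -14$)
$j \left(-3 + \left(0 + 2\right)\right) = - 14 \left(-3 + \left(0 + 2\right)\right) = - 14 \left(-3 + 2\right) = \left(-14\right) \left(-1\right) = 14$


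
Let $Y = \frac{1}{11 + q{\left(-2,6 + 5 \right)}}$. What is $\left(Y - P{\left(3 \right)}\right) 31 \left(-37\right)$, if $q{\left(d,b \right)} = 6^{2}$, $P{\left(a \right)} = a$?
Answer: $\frac{160580}{47} \approx 3416.6$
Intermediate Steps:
$q{\left(d,b \right)} = 36$
$Y = \frac{1}{47}$ ($Y = \frac{1}{11 + 36} = \frac{1}{47} \approx 0.021277$)
$\left(Y - P{\left(3 \right)}\right) 31 \left(-37\right) = \left(\frac{1}{47} - 3\right) 31 \left(-37\right) = \left(- \frac{140}{47}\right) 31 \left(-37\right) = \left(- \frac{4340}{47}\right) \left(-37\right) = \frac{160580}{47}$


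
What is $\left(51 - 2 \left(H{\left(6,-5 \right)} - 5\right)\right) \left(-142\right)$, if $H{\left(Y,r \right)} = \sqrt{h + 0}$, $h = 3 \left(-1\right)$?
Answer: $-8662 + 284 i \sqrt{3} \approx -8662.0 + 491.9 i$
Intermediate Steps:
$h = -3$
$H{\left(Y,r \right)} = i \sqrt{3}$ ($H{\left(Y,r \right)} = \sqrt{-3 + 0} = \sqrt{-3} = i \sqrt{3}$)
$\left(51 - 2 \left(H{\left(6,-5 \right)} - 5\right)\right) \left(-142\right) = \left(51 - 2 \left(i \sqrt{3} - 5\right)\right) \left(-142\right) = \left(51 - 2 \left(-5 + i \sqrt{3}\right)\right) \left(-142\right) = \left(51 + \left(10 - 2 i \sqrt{3}\right)\right) \left(-142\right) = \left(61 - 2 i \sqrt{3}\right) \left(-142\right) = -8662 + 284 i \sqrt{3}$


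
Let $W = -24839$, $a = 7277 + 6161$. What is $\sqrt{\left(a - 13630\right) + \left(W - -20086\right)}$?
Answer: $i \sqrt{4945} \approx 70.321 i$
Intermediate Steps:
$a = 13438$
$\sqrt{\left(a - 13630\right) + \left(W - -20086\right)} = \sqrt{\left(13438 - 13630\right) - 4753} = \sqrt{-192 + \left(-24839 + 20086\right)} = \sqrt{-192 - 4753} = \sqrt{-4945} = i \sqrt{4945}$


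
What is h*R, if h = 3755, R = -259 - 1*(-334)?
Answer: 281625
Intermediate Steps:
R = 75 (R = -259 + 334 = 75)
h*R = 3755*75 = 281625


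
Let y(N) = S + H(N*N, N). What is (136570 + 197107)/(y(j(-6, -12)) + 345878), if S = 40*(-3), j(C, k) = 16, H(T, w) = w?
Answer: 333677/345774 ≈ 0.96501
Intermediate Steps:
S = -120
y(N) = -120 + N
(136570 + 197107)/(y(j(-6, -12)) + 345878) = (136570 + 197107)/((-120 + 16) + 345878) = 333677/(-104 + 345878) = 333677/345774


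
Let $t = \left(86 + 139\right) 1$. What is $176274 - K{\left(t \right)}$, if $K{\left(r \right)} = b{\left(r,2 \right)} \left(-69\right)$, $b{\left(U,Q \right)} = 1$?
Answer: $176343$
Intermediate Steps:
$t = 225$ ($t = 225 \cdot 1 = 225$)
$K{\left(r \right)} = -69$ ($K{\left(r \right)} = 1 \left(-69\right) = -69$)
$176274 - K{\left(t \right)} = 176274 - -69 = 176274 + 69 = 176343$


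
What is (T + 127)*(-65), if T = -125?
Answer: -130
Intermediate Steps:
(T + 127)*(-65) = (-125 + 127)*(-65) = 2*(-65) = -130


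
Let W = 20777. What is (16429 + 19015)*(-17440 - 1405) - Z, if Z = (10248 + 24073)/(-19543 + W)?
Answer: -824240684441/1234 ≈ -6.6794e+8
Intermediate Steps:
Z = 34321/1234 (Z = (10248 + 24073)/(-19543 + 20777) = 34321/1234 ≈ 27.813)
(16429 + 19015)*(-17440 - 1405) - Z = (16429 + 19015)*(-17440 - 1405) - 1*34321/1234 = 35444*(-18845) - 34321/1234 = -667942180 - 34321/1234 = -824240684441/1234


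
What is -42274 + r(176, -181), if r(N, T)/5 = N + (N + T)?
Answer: -41419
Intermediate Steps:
r(N, T) = 5*T + 10*N (r(N, T) = 5*(N + (N + T)) = 5*(T + 2*N) = 5*T + 10*N)
-42274 + r(176, -181) = -42274 + (5*(-181) + 10*176) = -42274 + (-905 + 1760) = -42274 + 855 = -41419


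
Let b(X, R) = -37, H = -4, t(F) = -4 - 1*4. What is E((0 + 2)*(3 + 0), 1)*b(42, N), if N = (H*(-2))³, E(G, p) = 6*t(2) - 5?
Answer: 1961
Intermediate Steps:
t(F) = -8 (t(F) = -4 - 4 = -8)
E(G, p) = -53 (E(G, p) = 6*(-8) - 5 = -48 - 5 = -53)
N = 512 (N = (-4*(-2))³ = 8³ = 512)
E((0 + 2)*(3 + 0), 1)*b(42, N) = -53*(-37) = 1961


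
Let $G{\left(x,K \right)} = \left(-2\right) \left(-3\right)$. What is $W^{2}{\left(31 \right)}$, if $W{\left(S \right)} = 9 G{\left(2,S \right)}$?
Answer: $2916$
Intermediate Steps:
$G{\left(x,K \right)} = 6$
$W{\left(S \right)} = 54$ ($W{\left(S \right)} = 9 \cdot 6 = 54$)
$W^{2}{\left(31 \right)} = 54^{2} = 2916$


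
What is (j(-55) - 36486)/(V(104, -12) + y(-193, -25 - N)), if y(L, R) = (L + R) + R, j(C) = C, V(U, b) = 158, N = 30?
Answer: 36541/145 ≈ 252.01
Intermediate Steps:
y(L, R) = L + 2*R
(j(-55) - 36486)/(V(104, -12) + y(-193, -25 - N)) = (-55 - 36486)/(158 + (-193 + 2*(-25 - 1*30))) = -36541/(158 + (-193 + 2*(-25 - 30))) = -36541/(158 + (-193 + 2*(-55))) = -36541/(158 + (-193 - 110)) = -36541/(158 - 303) = -36541/(-145) = -36541*(-1/145) = 36541/145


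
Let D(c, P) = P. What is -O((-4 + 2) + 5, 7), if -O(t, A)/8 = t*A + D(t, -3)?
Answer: 144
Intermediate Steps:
O(t, A) = 24 - 8*A*t (O(t, A) = -8*(t*A - 3) = -8*(A*t - 3) = -8*(-3 + A*t) = 24 - 8*A*t)
-O((-4 + 2) + 5, 7) = -(24 - 8*7*((-4 + 2) + 5)) = -(24 - 8*7*(-2 + 5)) = -(24 - 8*7*3) = -(24 - 168) = -1*(-144) = 144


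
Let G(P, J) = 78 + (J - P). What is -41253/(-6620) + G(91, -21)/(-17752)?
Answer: 45784271/7344890 ≈ 6.2335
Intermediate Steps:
G(P, J) = 78 + J - P
-41253/(-6620) + G(91, -21)/(-17752) = -41253/(-6620) + (78 - 21 - 1*91)/(-17752) = -41253*(-1/6620) + (78 - 21 - 91)*(-1/17752) = 41253/6620 - 34*(-1/17752) = 41253/6620 + 17/8876 = 45784271/7344890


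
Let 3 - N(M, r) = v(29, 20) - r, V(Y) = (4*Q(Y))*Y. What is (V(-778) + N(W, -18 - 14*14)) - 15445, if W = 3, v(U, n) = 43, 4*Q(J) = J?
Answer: 589585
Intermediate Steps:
Q(J) = J/4
V(Y) = Y**2 (V(Y) = (4*(Y/4))*Y = Y*Y = Y**2)
N(M, r) = -40 + r (N(M, r) = 3 - (43 - r) = 3 + (-43 + r) = -40 + r)
(V(-778) + N(W, -18 - 14*14)) - 15445 = ((-778)**2 + (-40 + (-18 - 14*14))) - 15445 = (605284 + (-40 + (-18 - 196))) - 15445 = (605284 + (-40 - 214)) - 15445 = (605284 - 254) - 15445 = 605030 - 15445 = 589585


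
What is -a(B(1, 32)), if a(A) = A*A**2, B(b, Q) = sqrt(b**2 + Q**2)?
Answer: -5125*sqrt(41) ≈ -32816.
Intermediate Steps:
B(b, Q) = sqrt(Q**2 + b**2)
a(A) = A**3
-a(B(1, 32)) = -(sqrt(32**2 + 1**2))**3 = -(sqrt(1024 + 1))**3 = -(sqrt(1025))**3 = -(5*sqrt(41))**3 = -5125*sqrt(41)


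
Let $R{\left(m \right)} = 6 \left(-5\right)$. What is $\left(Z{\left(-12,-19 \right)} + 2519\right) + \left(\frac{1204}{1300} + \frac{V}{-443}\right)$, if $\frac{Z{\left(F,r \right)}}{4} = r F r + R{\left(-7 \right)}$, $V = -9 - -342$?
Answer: $- \frac{2149377657}{143975} \approx -14929.0$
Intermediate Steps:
$V = 333$ ($V = -9 + 342 = 333$)
$R{\left(m \right)} = -30$
$Z{\left(F,r \right)} = -120 + 4 F r^{2}$ ($Z{\left(F,r \right)} = 4 \left(r F r - 30\right) = 4 \left(F r r - 30\right) = 4 \left(F r^{2} - 30\right) = 4 \left(-30 + F r^{2}\right) = -120 + 4 F r^{2}$)
$\left(Z{\left(-12,-19 \right)} + 2519\right) + \left(\frac{1204}{1300} + \frac{V}{-443}\right) = \left(\left(-120 + 4 \left(-12\right) \left(-19\right)^{2}\right) + 2519\right) + \left(\frac{1204}{1300} + \frac{333}{-443}\right) = \left(\left(-120 + 4 \left(-12\right) 361\right) + 2519\right) + \left(1204 \cdot \frac{1}{1300} + 333 \left(- \frac{1}{443}\right)\right) = \left(\left(-120 - 17328\right) + 2519\right) + \left(\frac{301}{325} - \frac{333}{443}\right) = \left(-17448 + 2519\right) + \frac{25118}{143975} = -14929 + \frac{25118}{143975} = - \frac{2149377657}{143975}$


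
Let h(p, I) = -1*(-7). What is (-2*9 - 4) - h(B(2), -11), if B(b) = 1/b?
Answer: -29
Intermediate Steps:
h(p, I) = 7
(-2*9 - 4) - h(B(2), -11) = (-2*9 - 4) - 1*7 = (-18 - 4) - 7 = -22 - 7 = -29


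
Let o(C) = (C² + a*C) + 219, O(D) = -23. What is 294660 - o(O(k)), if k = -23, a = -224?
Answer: 288760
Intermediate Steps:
o(C) = 219 + C² - 224*C (o(C) = (C² - 224*C) + 219 = 219 + C² - 224*C)
294660 - o(O(k)) = 294660 - (219 + (-23)² - 224*(-23)) = 294660 - (219 + 529 + 5152) = 294660 - 1*5900 = 294660 - 5900 = 288760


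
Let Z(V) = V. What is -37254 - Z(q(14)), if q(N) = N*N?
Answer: -37450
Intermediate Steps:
q(N) = N²
-37254 - Z(q(14)) = -37254 - 1*14² = -37254 - 1*196 = -37254 - 196 = -37450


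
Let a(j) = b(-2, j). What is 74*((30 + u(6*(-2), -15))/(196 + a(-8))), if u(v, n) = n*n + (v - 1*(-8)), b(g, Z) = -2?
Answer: 9287/97 ≈ 95.742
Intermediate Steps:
a(j) = -2
u(v, n) = 8 + v + n**2 (u(v, n) = n**2 + (v + 8) = n**2 + (8 + v) = 8 + v + n**2)
74*((30 + u(6*(-2), -15))/(196 + a(-8))) = 74*((30 + (8 + 6*(-2) + (-15)**2))/(196 - 2)) = 74*((30 + (8 - 12 + 225))/194) = 74*((30 + 221)*(1/194)) = 74*(251*(1/194)) = 74*(251/194) = 9287/97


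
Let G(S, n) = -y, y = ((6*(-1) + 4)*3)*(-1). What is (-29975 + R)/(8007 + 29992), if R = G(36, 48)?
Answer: -29981/37999 ≈ -0.78899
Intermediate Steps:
y = 6 (y = ((-6 + 4)*3)*(-1) = -2*3*(-1) = -6*(-1) = 6)
G(S, n) = -6 (G(S, n) = -1*6 = -6)
R = -6
(-29975 + R)/(8007 + 29992) = (-29975 - 6)/(8007 + 29992) = -29981/37999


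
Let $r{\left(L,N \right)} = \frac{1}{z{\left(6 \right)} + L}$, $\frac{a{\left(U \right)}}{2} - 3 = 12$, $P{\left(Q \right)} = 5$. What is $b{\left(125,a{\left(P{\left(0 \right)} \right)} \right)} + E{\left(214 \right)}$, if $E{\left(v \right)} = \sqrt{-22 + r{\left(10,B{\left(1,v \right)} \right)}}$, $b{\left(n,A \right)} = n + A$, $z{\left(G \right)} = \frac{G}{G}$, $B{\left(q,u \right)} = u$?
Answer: $155 + \frac{i \sqrt{2651}}{11} \approx 155.0 + 4.6807 i$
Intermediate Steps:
$a{\left(U \right)} = 30$ ($a{\left(U \right)} = 6 + 2 \cdot 12 = 6 + 24 = 30$)
$z{\left(G \right)} = 1$
$r{\left(L,N \right)} = \frac{1}{1 + L}$
$b{\left(n,A \right)} = A + n$
$E{\left(v \right)} = \frac{i \sqrt{2651}}{11}$ ($E{\left(v \right)} = \sqrt{-22 + \frac{1}{1 + 10}} = \sqrt{-22 + \frac{1}{11}} = \sqrt{- \frac{241}{11}} = \frac{i \sqrt{2651}}{11}$)
$b{\left(125,a{\left(P{\left(0 \right)} \right)} \right)} + E{\left(214 \right)} = \left(30 + 125\right) + \frac{i \sqrt{2651}}{11} = 155 + \frac{i \sqrt{2651}}{11}$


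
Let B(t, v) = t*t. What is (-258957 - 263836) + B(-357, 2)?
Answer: -395344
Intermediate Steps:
B(t, v) = t**2
(-258957 - 263836) + B(-357, 2) = (-258957 - 263836) + (-357)**2 = -522793 + 127449 = -395344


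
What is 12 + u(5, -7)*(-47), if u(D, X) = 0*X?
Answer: 12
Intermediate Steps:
u(D, X) = 0
12 + u(5, -7)*(-47) = 12 + 0*(-47) = 12 + 0 = 12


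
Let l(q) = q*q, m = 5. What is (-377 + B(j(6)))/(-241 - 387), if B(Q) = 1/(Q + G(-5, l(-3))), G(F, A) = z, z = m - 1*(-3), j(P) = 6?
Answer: 5277/8792 ≈ 0.60020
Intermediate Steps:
l(q) = q²
z = 8 (z = 5 - 1*(-3) = 5 + 3 = 8)
G(F, A) = 8
B(Q) = 1/(8 + Q) (B(Q) = 1/(Q + 8) = 1/(8 + Q))
(-377 + B(j(6)))/(-241 - 387) = (-377 + 1/(8 + 6))/(-241 - 387) = (-377 + 1/14)/(-628) = (-377 + 1/14)*(-1/628) = -5277/14*(-1/628) = 5277/8792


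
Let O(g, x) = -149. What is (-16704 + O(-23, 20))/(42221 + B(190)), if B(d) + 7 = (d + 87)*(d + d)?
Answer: -16853/147474 ≈ -0.11428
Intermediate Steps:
B(d) = -7 + 2*d*(87 + d) (B(d) = -7 + (d + 87)*(d + d) = -7 + (87 + d)*(2*d) = -7 + 2*d*(87 + d))
(-16704 + O(-23, 20))/(42221 + B(190)) = (-16704 - 149)/(42221 + (-7 + 2*190**2 + 174*190)) = -16853/(42221 + (-7 + 2*36100 + 33060)) = -16853/(42221 + (-7 + 72200 + 33060)) = -16853/(42221 + 105253) = -16853/147474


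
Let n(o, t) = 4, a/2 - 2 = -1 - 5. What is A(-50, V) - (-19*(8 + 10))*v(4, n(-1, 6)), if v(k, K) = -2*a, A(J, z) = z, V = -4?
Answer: 5468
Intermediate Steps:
a = -8 (a = 4 + 2*(-1 - 5) = 4 + 2*(-6) = 4 - 12 = -8)
v(k, K) = 16 (v(k, K) = -2*(-8) = 16)
A(-50, V) - (-19*(8 + 10))*v(4, n(-1, 6)) = -4 - (-19*(8 + 10))*16 = -4 - (-19*18)*16 = -4 - (-342)*16 = -4 - 1*(-5472) = -4 + 5472 = 5468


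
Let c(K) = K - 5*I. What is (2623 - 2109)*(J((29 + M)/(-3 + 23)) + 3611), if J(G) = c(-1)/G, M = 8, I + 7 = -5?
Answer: 69280518/37 ≈ 1.8724e+6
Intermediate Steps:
I = -12 (I = -7 - 5 = -12)
c(K) = 60 + K (c(K) = K - 5*(-12) = K + 60 = 60 + K)
J(G) = 59/G (J(G) = (60 - 1)/G = 59/G)
(2623 - 2109)*(J((29 + M)/(-3 + 23)) + 3611) = (2623 - 2109)*(59/(((29 + 8)/(-3 + 23))) + 3611) = 514*(59/((37/20)) + 3611) = 514*(59/((37*(1/20))) + 3611) = 514*(59/(37/20) + 3611) = 514*(59*(20/37) + 3611) = 514*(1180/37 + 3611) = 514*(134787/37) = 69280518/37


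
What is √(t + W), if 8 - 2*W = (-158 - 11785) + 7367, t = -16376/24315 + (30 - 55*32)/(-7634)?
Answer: √19738893209849754765/92810355 ≈ 47.870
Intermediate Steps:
t = -41474717/92810355 (t = -16376*1/24315 + (30 - 1760)*(-1/7634) = -16376/24315 - 1730*(-1/7634) = -16376/24315 + 865/3817 = -41474717/92810355 ≈ -0.44688)
W = 2292 (W = 4 - ((-158 - 11785) + 7367)/2 = 4 - (-11943 + 7367)/2 = 4 - ½*(-4576) = 4 + 2288 = 2292)
√(t + W) = √(-41474717/92810355 + 2292) = √(212679858943/92810355) = √19738893209849754765/92810355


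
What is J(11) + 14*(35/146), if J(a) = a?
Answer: 1048/73 ≈ 14.356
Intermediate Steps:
J(11) + 14*(35/146) = 11 + 14*(35/146) = 11 + 245/73 = 1048/73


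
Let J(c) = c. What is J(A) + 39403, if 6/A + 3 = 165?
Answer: 1063882/27 ≈ 39403.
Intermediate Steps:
A = 1/27 (A = 6/(-3 + 165) = 6/162 = 6*(1/162) = 1/27 ≈ 0.037037)
J(A) + 39403 = 1/27 + 39403 = 1063882/27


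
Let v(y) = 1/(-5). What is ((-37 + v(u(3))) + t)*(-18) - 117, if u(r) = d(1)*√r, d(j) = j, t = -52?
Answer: 7443/5 ≈ 1488.6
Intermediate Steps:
u(r) = √r (u(r) = 1*√r = √r)
v(y) = -⅕
((-37 + v(u(3))) + t)*(-18) - 117 = ((-37 - ⅕) - 52)*(-18) - 117 = (-186/5 - 52)*(-18) - 117 = -446/5*(-18) - 117 = 8028/5 - 117 = 7443/5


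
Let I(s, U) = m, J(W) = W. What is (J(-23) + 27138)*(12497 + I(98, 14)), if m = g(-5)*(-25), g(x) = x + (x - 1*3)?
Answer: 347668530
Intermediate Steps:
g(x) = -3 + 2*x (g(x) = x + (x - 3) = x + (-3 + x) = -3 + 2*x)
m = 325 (m = (-3 + 2*(-5))*(-25) = (-3 - 10)*(-25) = -13*(-25) = 325)
I(s, U) = 325
(J(-23) + 27138)*(12497 + I(98, 14)) = (-23 + 27138)*(12497 + 325) = 27115*12822 = 347668530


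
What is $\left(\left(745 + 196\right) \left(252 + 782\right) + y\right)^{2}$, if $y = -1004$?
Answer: $944764560100$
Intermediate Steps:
$\left(\left(745 + 196\right) \left(252 + 782\right) + y\right)^{2} = \left(\left(745 + 196\right) \left(252 + 782\right) - 1004\right)^{2} = \left(941 \cdot 1034 - 1004\right)^{2} = \left(972994 - 1004\right)^{2} = 971990^{2} = 944764560100$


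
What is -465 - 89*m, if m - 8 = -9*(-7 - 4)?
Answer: -9988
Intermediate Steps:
m = 107 (m = 8 - 9*(-7 - 4) = 8 - 9*(-11) = 8 + 99 = 107)
-465 - 89*m = -465 - 89*107 = -465 - 9523 = -9988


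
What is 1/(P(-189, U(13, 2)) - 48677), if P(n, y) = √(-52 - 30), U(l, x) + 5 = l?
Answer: -48677/2369450411 - I*√82/2369450411 ≈ -2.0544e-5 - 3.8217e-9*I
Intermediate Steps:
U(l, x) = -5 + l
P(n, y) = I*√82 (P(n, y) = √(-82) = I*√82)
1/(P(-189, U(13, 2)) - 48677) = 1/(I*√82 - 48677) = 1/(-48677 + I*√82)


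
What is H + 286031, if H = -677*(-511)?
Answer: 631978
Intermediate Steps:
H = 345947
H + 286031 = 345947 + 286031 = 631978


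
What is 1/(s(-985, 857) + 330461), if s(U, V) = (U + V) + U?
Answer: 1/329348 ≈ 3.0363e-6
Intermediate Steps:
s(U, V) = V + 2*U
1/(s(-985, 857) + 330461) = 1/((857 + 2*(-985)) + 330461) = 1/((857 - 1970) + 330461) = 1/(-1113 + 330461) = 1/329348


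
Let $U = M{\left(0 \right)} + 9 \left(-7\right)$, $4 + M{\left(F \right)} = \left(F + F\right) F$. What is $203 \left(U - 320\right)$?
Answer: $-78561$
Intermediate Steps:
$M{\left(F \right)} = -4 + 2 F^{2}$ ($M{\left(F \right)} = -4 + \left(F + F\right) F = -4 + 2 F F = -4 + 2 F^{2}$)
$U = -67$ ($U = \left(-4 + 2 \cdot 0^{2}\right) + 9 \left(-7\right) = \left(-4 + 2 \cdot 0\right) - 63 = \left(-4 + 0\right) - 63 = -4 - 63 = -67$)
$203 \left(U - 320\right) = 203 \left(-67 - 320\right) = 203 \left(-387\right) = -78561$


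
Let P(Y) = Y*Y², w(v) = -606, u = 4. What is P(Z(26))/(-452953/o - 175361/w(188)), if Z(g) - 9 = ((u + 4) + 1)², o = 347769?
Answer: 51211767402000/20236876697 ≈ 2530.6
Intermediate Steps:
Z(g) = 90 (Z(g) = 9 + ((4 + 4) + 1)² = 9 + (8 + 1)² = 9 + 9² = 9 + 81 = 90)
P(Y) = Y³
P(Z(26))/(-452953/o - 175361/w(188)) = 90³/(-452953/347769 - 175361/(-606)) = 729000/(-452953*1/347769 - 175361*(-1/606)) = 729000/(-452953/347769 + 175361/606) = 729000/(20236876697/70249338) = 729000*(70249338/20236876697) = 51211767402000/20236876697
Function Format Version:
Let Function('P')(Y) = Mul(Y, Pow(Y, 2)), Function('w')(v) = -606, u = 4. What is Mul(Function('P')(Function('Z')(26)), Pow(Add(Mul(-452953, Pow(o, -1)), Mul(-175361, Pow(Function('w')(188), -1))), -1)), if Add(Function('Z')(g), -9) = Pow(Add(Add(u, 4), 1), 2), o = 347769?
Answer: Rational(51211767402000, 20236876697) ≈ 2530.6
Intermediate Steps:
Function('Z')(g) = 90 (Function('Z')(g) = Add(9, Pow(Add(Add(4, 4), 1), 2)) = Add(9, Pow(Add(8, 1), 2)) = Add(9, Pow(9, 2)) = Add(9, 81) = 90)
Function('P')(Y) = Pow(Y, 3)
Mul(Function('P')(Function('Z')(26)), Pow(Add(Mul(-452953, Pow(o, -1)), Mul(-175361, Pow(Function('w')(188), -1))), -1)) = Mul(Pow(90, 3), Pow(Add(Mul(-452953, Pow(347769, -1)), Mul(-175361, Pow(-606, -1))), -1)) = Mul(729000, Pow(Add(Mul(-452953, Rational(1, 347769)), Mul(-175361, Rational(-1, 606))), -1)) = Mul(729000, Pow(Add(Rational(-452953, 347769), Rational(175361, 606)), -1)) = Mul(729000, Pow(Rational(20236876697, 70249338), -1)) = Mul(729000, Rational(70249338, 20236876697)) = Rational(51211767402000, 20236876697)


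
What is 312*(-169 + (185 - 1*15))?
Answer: 312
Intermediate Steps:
312*(-169 + (185 - 1*15)) = 312*(-169 + (185 - 15)) = 312*(-169 + 170) = 312*1 = 312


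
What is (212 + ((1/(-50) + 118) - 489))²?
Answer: 63218401/2500 ≈ 25287.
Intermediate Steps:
(212 + ((1/(-50) + 118) - 489))² = (212 + ((-1/50 + 118) - 489))² = (212 + (5899/50 - 489))² = (212 - 18551/50)² = (-7951/50)² = 63218401/2500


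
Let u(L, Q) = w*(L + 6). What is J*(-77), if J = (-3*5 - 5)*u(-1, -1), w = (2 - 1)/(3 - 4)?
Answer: -7700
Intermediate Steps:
w = -1 (w = 1/(-1) = 1*(-1) = -1)
u(L, Q) = -6 - L (u(L, Q) = -(L + 6) = -(6 + L) = -6 - L)
J = 100 (J = (-3*5 - 5)*(-6 - 1*(-1)) = (-15 - 5)*(-6 + 1) = -20*(-5) = 100)
J*(-77) = 100*(-77) = -7700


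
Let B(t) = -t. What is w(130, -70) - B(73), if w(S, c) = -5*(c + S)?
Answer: -227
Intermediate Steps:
w(S, c) = -5*S - 5*c (w(S, c) = -5*(S + c) = -5*S - 5*c)
w(130, -70) - B(73) = (-5*130 - 5*(-70)) - (-1)*73 = (-650 + 350) - 1*(-73) = -300 + 73 = -227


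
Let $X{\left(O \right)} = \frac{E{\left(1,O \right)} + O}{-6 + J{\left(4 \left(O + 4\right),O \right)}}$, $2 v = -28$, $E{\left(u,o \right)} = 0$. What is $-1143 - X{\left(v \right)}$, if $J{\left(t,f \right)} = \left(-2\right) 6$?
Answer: $- \frac{10294}{9} \approx -1143.8$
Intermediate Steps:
$v = -14$ ($v = \frac{1}{2} \left(-28\right) = -14$)
$J{\left(t,f \right)} = -12$
$X{\left(O \right)} = - \frac{O}{18}$ ($X{\left(O \right)} = \frac{0 + O}{-6 - 12} = \frac{O}{-18} = O \left(- \frac{1}{18}\right) = - \frac{O}{18}$)
$-1143 - X{\left(v \right)} = -1143 - \left(- \frac{1}{18}\right) \left(-14\right) = -1143 - \frac{7}{9} = - \frac{10294}{9}$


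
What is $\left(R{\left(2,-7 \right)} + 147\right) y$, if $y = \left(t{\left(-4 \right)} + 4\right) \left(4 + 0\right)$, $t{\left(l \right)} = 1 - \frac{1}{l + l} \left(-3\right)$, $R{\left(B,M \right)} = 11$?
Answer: $2923$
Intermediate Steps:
$t{\left(l \right)} = 1 + \frac{3}{2 l}$ ($t{\left(l \right)} = 1 - \frac{1}{2 l} \left(-3\right) = 1 - - \frac{3}{2 l} = 1 + \frac{3}{2 l}$)
$y = \frac{37}{2}$ ($y = \left(\frac{\frac{3}{2} - 4}{-4} + 4\right) \left(4 + 0\right) = \left(\left(- \frac{1}{4}\right) \left(- \frac{5}{2}\right) + 4\right) 4 = \left(\frac{5}{8} + 4\right) 4 = \frac{37}{8} \cdot 4 = \frac{37}{2} \approx 18.5$)
$\left(R{\left(2,-7 \right)} + 147\right) y = \left(11 + 147\right) \frac{37}{2} = 158 \cdot \frac{37}{2} = 2923$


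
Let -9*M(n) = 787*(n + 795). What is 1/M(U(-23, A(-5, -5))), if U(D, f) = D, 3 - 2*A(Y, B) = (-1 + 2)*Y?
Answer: -9/607564 ≈ -1.4813e-5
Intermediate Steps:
A(Y, B) = 3/2 - Y/2 (A(Y, B) = 3/2 - (-1 + 2)*Y/2 = 3/2 - Y/2)
M(n) = -208555/3 - 787*n/9 (M(n) = -787*(n + 795)/9 = -787*(795 + n)/9 = -(625665 + 787*n)/9 = -208555/3 - 787*n/9)
1/M(U(-23, A(-5, -5))) = 1/(-208555/3 - 787/9*(-23)) = 1/(-208555/3 + 18101/9) = 1/(-607564/9) = -9/607564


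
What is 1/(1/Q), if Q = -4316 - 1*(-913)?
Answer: -3403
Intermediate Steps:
Q = -3403 (Q = -4316 + 913 = -3403)
1/(1/Q) = 1/(1/(-3403)) = 1/(-1/3403) = -3403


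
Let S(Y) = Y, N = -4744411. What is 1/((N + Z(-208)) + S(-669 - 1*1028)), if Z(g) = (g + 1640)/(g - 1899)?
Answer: -2107/10000050988 ≈ -2.1070e-7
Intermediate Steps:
Z(g) = (1640 + g)/(-1899 + g)
1/((N + Z(-208)) + S(-669 - 1*1028)) = 1/((-4744411 + (1640 - 208)/(-1899 - 208)) + (-669 - 1*1028)) = 1/((-4744411 + 1432/(-2107)) + (-669 - 1028)) = 1/((-4744411 - 1/2107*1432) - 1697) = 1/((-4744411 - 1432/2107) - 1697) = 1/(-9996475409/2107 - 1697) = 1/(-10000050988/2107) = -2107/10000050988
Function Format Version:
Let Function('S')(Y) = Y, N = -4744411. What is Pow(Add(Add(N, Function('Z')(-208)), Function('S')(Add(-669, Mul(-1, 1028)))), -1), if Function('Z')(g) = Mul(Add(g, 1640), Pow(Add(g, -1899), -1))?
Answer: Rational(-2107, 10000050988) ≈ -2.1070e-7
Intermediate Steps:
Function('Z')(g) = Mul(Pow(Add(-1899, g), -1), Add(1640, g)) (Function('Z')(g) = Mul(Add(1640, g), Pow(Add(-1899, g), -1)) = Mul(Pow(Add(-1899, g), -1), Add(1640, g)))
Pow(Add(Add(N, Function('Z')(-208)), Function('S')(Add(-669, Mul(-1, 1028)))), -1) = Pow(Add(Add(-4744411, Mul(Pow(Add(-1899, -208), -1), Add(1640, -208))), Add(-669, Mul(-1, 1028))), -1) = Pow(Add(Add(-4744411, Mul(Pow(-2107, -1), 1432)), Add(-669, -1028)), -1) = Pow(Add(Add(-4744411, Mul(Rational(-1, 2107), 1432)), -1697), -1) = Pow(Add(Add(-4744411, Rational(-1432, 2107)), -1697), -1) = Pow(Add(Rational(-9996475409, 2107), -1697), -1) = Pow(Rational(-10000050988, 2107), -1) = Rational(-2107, 10000050988)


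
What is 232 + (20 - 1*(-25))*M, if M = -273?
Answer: -12053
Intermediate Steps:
232 + (20 - 1*(-25))*M = 232 + (20 - 1*(-25))*(-273) = 232 + (20 + 25)*(-273) = 232 + 45*(-273) = 232 - 12285 = -12053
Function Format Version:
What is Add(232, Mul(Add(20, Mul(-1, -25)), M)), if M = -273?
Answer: -12053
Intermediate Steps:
Add(232, Mul(Add(20, Mul(-1, -25)), M)) = Add(232, Mul(Add(20, Mul(-1, -25)), -273)) = Add(232, Mul(Add(20, 25), -273)) = Add(232, Mul(45, -273)) = Add(232, -12285) = -12053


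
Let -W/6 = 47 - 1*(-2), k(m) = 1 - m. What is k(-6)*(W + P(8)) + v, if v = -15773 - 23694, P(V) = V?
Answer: -41469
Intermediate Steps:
W = -294 (W = -6*(47 - 1*(-2)) = -6*(47 + 2) = -6*49 = -294)
v = -39467
k(-6)*(W + P(8)) + v = (1 - 1*(-6))*(-294 + 8) - 39467 = (1 + 6)*(-286) - 39467 = 7*(-286) - 39467 = -2002 - 39467 = -41469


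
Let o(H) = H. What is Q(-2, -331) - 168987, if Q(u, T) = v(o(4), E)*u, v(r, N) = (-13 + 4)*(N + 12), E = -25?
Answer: -169221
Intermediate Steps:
v(r, N) = -108 - 9*N (v(r, N) = -9*(12 + N) = -108 - 9*N)
Q(u, T) = 117*u (Q(u, T) = (-108 - 9*(-25))*u = (-108 + 225)*u = 117*u)
Q(-2, -331) - 168987 = 117*(-2) - 168987 = -234 - 168987 = -169221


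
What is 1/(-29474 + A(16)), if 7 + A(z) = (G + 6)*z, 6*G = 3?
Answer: -1/29377 ≈ -3.4040e-5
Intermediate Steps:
G = 1/2 (G = (1/6)*3 = 1/2 ≈ 0.50000)
A(z) = -7 + 13*z/2 (A(z) = -7 + (1/2 + 6)*z = -7 + 13*z/2)
1/(-29474 + A(16)) = 1/(-29474 + (-7 + (13/2)*16)) = 1/(-29474 + (-7 + 104)) = 1/(-29474 + 97) = 1/(-29377) = -1/29377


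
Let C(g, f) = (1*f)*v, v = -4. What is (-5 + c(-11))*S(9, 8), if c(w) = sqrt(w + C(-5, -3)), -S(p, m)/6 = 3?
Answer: 72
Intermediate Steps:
S(p, m) = -18 (S(p, m) = -6*3 = -18)
C(g, f) = -4*f (C(g, f) = (1*f)*(-4) = f*(-4) = -4*f)
c(w) = sqrt(12 + w) (c(w) = sqrt(w - 4*(-3)) = sqrt(w + 12) = sqrt(12 + w))
(-5 + c(-11))*S(9, 8) = (-5 + sqrt(12 - 11))*(-18) = (-5 + sqrt(1))*(-18) = (-5 + 1)*(-18) = -4*(-18) = 72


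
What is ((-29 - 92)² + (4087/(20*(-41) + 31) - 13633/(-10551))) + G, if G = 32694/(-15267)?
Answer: 206668210096363/14121532257 ≈ 14635.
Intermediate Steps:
G = -10898/5089 (G = 32694*(-1/15267) = -10898/5089 ≈ -2.1415)
((-29 - 92)² + (4087/(20*(-41) + 31) - 13633/(-10551))) + G = ((-29 - 92)² + (4087/(20*(-41) + 31) - 13633/(-10551))) - 10898/5089 = ((-121)² + (4087/(-820 + 31) - 13633*(-1/10551))) - 10898/5089 = (14641 + (4087/(-789) + 13633/10551)) - 10898/5089 = (14641 + (4087*(-1/789) + 13633/10551)) - 10898/5089 = (14641 + (-4087/789 + 13633/10551)) - 10898/5089 = (14641 - 10788500/2774913) - 10898/5089 = 40616712733/2774913 - 10898/5089 = 206668210096363/14121532257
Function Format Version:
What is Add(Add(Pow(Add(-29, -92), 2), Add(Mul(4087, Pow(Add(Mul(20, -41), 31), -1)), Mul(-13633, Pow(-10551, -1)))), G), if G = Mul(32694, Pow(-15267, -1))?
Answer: Rational(206668210096363, 14121532257) ≈ 14635.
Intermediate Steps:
G = Rational(-10898, 5089) (G = Mul(32694, Rational(-1, 15267)) = Rational(-10898, 5089) ≈ -2.1415)
Add(Add(Pow(Add(-29, -92), 2), Add(Mul(4087, Pow(Add(Mul(20, -41), 31), -1)), Mul(-13633, Pow(-10551, -1)))), G) = Add(Add(Pow(Add(-29, -92), 2), Add(Mul(4087, Pow(Add(Mul(20, -41), 31), -1)), Mul(-13633, Pow(-10551, -1)))), Rational(-10898, 5089)) = Add(Add(Pow(-121, 2), Add(Mul(4087, Pow(Add(-820, 31), -1)), Mul(-13633, Rational(-1, 10551)))), Rational(-10898, 5089)) = Add(Add(14641, Add(Mul(4087, Pow(-789, -1)), Rational(13633, 10551))), Rational(-10898, 5089)) = Add(Add(14641, Add(Mul(4087, Rational(-1, 789)), Rational(13633, 10551))), Rational(-10898, 5089)) = Add(Add(14641, Add(Rational(-4087, 789), Rational(13633, 10551))), Rational(-10898, 5089)) = Add(Add(14641, Rational(-10788500, 2774913)), Rational(-10898, 5089)) = Add(Rational(40616712733, 2774913), Rational(-10898, 5089)) = Rational(206668210096363, 14121532257)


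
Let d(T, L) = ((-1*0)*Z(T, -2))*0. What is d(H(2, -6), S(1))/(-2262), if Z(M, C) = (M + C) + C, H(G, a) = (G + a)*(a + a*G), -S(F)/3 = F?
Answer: 0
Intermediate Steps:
S(F) = -3*F
H(G, a) = (G + a)*(a + G*a)
Z(M, C) = M + 2*C (Z(M, C) = (C + M) + C = M + 2*C)
d(T, L) = 0 (d(T, L) = ((-1*0)*(T + 2*(-2)))*0 = (0*(T - 4))*0 = (0*(-4 + T))*0 = 0*0 = 0)
d(H(2, -6), S(1))/(-2262) = 0/(-2262) = 0*(-1/2262) = 0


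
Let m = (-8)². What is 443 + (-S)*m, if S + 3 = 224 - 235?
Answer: 1339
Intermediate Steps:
m = 64
S = -14 (S = -3 + (224 - 235) = -3 - 11 = -14)
443 + (-S)*m = 443 - 1*(-14)*64 = 443 + 14*64 = 443 + 896 = 1339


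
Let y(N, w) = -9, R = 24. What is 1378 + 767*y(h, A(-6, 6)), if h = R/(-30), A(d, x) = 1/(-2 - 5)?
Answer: -5525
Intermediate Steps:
A(d, x) = -1/7 (A(d, x) = 1/(-7) = -1/7)
h = -4/5 (h = 24/(-30) = 24*(-1/30) = -4/5 ≈ -0.80000)
1378 + 767*y(h, A(-6, 6)) = 1378 + 767*(-9) = 1378 - 6903 = -5525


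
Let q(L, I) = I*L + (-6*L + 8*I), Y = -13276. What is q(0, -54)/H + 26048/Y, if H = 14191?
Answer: -93845600/47099929 ≈ -1.9925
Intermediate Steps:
q(L, I) = -6*L + 8*I + I*L
q(0, -54)/H + 26048/Y = (-6*0 + 8*(-54) - 54*0)/14191 + 26048/(-13276) = (0 - 432 + 0)*(1/14191) + 26048*(-1/13276) = -432*1/14191 - 6512/3319 = -432/14191 - 6512/3319 = -93845600/47099929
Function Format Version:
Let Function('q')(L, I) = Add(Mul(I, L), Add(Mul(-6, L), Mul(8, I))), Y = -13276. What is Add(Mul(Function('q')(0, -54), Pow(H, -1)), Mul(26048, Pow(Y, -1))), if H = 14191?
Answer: Rational(-93845600, 47099929) ≈ -1.9925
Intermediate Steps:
Function('q')(L, I) = Add(Mul(-6, L), Mul(8, I), Mul(I, L))
Add(Mul(Function('q')(0, -54), Pow(H, -1)), Mul(26048, Pow(Y, -1))) = Add(Mul(Add(Mul(-6, 0), Mul(8, -54), Mul(-54, 0)), Pow(14191, -1)), Mul(26048, Pow(-13276, -1))) = Add(Mul(Add(0, -432, 0), Rational(1, 14191)), Mul(26048, Rational(-1, 13276))) = Add(Mul(-432, Rational(1, 14191)), Rational(-6512, 3319)) = Add(Rational(-432, 14191), Rational(-6512, 3319)) = Rational(-93845600, 47099929)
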